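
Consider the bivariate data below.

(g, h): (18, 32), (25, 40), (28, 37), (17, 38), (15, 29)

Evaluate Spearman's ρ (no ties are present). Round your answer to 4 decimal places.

Rank g: 3, 4, 5, 2, 1
Rank h: 2, 5, 3, 4, 1
d = rank(g) − rank(h): 1, -1, 2, -2, 0; Σd² = 10
ρ = 1 − 6Σd² / [n(n²−1)] = 1 − 6×10 / (5×24) = 1 − 60/120 ≈ 0.5000

0.5000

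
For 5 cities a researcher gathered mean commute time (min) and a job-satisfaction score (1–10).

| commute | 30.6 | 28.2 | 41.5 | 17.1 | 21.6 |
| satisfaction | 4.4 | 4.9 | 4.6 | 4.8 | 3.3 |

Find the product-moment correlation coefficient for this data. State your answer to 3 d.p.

0.228

n = 5, Σx = 139, Σy = 22, Σx² = 4212.82, Σy² = 98.46, Σxy = 617.08
nΣxy − ΣxΣy = 3085.4 − 3058 = 27.4
nΣx² − (Σx)² = 21064.1 − 19321 = 1743.1; nΣy² − (Σy)² = 492.3 − 484 = 8.3
r = 27.4 / √(1743.1 × 8.3) = 27.4 / 120.2819 ≈ 0.228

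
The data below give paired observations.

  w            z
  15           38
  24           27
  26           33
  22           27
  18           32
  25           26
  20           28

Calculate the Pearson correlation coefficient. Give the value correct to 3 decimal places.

n = 7, Σw = 150, Σz = 211, Σw² = 3310, Σz² = 6475, Σwz = 4456
nΣwz − ΣwΣz = 31192 − 31650 = -458
nΣw² − (Σw)² = 23170 − 22500 = 670; nΣz² − (Σz)² = 45325 − 44521 = 804
r = -458 / √(670 × 804) = -458 / 733.9482 ≈ -0.624

-0.624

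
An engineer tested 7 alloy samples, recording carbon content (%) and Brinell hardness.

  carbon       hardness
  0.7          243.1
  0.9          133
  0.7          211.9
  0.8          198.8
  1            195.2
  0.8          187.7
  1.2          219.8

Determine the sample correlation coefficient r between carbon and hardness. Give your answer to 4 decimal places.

n = 7, Σx = 6.1, Σy = 1389.5, Σx² = 5.51, Σy² = 282856.03, Σxy = 1206.36
nΣxy − ΣxΣy = 8444.52 − 8475.95 = -31.43
nΣx² − (Σx)² = 38.57 − 37.21 = 1.36; nΣy² − (Σy)² = 1979992.21 − 1930710.25 = 49281.96
r = -31.43 / √(1.36 × 49281.96) = -31.43 / 258.8889 ≈ -0.1214

-0.1214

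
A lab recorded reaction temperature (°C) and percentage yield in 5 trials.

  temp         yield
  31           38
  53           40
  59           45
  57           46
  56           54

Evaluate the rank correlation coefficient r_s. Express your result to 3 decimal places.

0.600

Rank temp: 1, 2, 5, 4, 3
Rank yield: 1, 2, 3, 4, 5
d = rank(temp) − rank(yield): 0, 0, 2, 0, -2; Σd² = 8
ρ = 1 − 6Σd² / [n(n²−1)] = 1 − 6×8 / (5×24) = 1 − 48/120 ≈ 0.600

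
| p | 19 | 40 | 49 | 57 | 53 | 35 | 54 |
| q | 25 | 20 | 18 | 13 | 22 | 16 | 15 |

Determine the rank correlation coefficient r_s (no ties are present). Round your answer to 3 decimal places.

Rank p: 1, 3, 4, 7, 5, 2, 6
Rank q: 7, 5, 4, 1, 6, 3, 2
d = rank(p) − rank(q): -6, -2, 0, 6, -1, -1, 4; Σd² = 94
ρ = 1 − 6Σd² / [n(n²−1)] = 1 − 6×94 / (7×48) = 1 − 564/336 ≈ -0.679

-0.679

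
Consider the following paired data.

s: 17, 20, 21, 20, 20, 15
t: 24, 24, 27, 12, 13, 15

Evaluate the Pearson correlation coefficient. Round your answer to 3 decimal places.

n = 6, Σs = 113, Σt = 115, Σs² = 2155, Σt² = 2419, Σst = 2180
nΣst − ΣsΣt = 13080 − 12995 = 85
nΣs² − (Σs)² = 12930 − 12769 = 161; nΣt² − (Σt)² = 14514 − 13225 = 1289
r = 85 / √(161 × 1289) = 85 / 455.5535 ≈ 0.187

0.187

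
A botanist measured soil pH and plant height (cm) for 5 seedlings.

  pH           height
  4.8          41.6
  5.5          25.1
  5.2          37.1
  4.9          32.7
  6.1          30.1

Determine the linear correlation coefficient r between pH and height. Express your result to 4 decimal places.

n = 5, Σx = 26.5, Σy = 166.6, Σx² = 141.55, Σy² = 5712.28, Σxy = 874.49
nΣxy − ΣxΣy = 4372.45 − 4414.9 = -42.45
nΣx² − (Σx)² = 707.75 − 702.25 = 5.5; nΣy² − (Σy)² = 28561.4 − 27755.56 = 805.84
r = -42.45 / √(5.5 × 805.84) = -42.45 / 66.5742 ≈ -0.6376

-0.6376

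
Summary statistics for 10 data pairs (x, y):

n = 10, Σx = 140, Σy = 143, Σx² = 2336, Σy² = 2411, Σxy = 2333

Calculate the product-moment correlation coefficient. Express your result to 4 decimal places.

0.8921

r = (nΣxy − ΣxΣy) / √[(nΣx² − (Σx)²)(nΣy² − (Σy)²)]
Numerator: 10×2333 − 140×143 = 3310
Denominator: √[(23360 − 19600)(24110 − 20449)] = √[3760 × 3661] = 3710.1698
r = 3310 / 3710.1698 ≈ 0.8921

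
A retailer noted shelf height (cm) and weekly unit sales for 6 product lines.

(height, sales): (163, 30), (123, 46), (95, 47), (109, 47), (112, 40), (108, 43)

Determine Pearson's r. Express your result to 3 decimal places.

-0.875

n = 6, Σx = 710, Σy = 253, Σx² = 86812, Σy² = 10883, Σxy = 29260
nΣxy − ΣxΣy = 175560 − 179630 = -4070
nΣx² − (Σx)² = 520872 − 504100 = 16772; nΣy² − (Σy)² = 65298 − 64009 = 1289
r = -4070 / √(16772 × 1289) = -4070 / 4649.6353 ≈ -0.875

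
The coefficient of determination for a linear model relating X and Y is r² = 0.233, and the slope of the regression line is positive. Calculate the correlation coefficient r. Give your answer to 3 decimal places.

0.483

|r| = √0.233 = 0.483
The association is positive, so r = 0.483.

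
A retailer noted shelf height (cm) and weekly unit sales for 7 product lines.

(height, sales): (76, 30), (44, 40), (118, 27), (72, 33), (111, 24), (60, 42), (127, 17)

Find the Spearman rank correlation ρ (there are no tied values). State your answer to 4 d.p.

Rank height: 4, 1, 6, 3, 5, 2, 7
Rank sales: 4, 6, 3, 5, 2, 7, 1
d = rank(height) − rank(sales): 0, -5, 3, -2, 3, -5, 6; Σd² = 108
ρ = 1 − 6Σd² / [n(n²−1)] = 1 − 6×108 / (7×48) = 1 − 648/336 ≈ -0.9286

-0.9286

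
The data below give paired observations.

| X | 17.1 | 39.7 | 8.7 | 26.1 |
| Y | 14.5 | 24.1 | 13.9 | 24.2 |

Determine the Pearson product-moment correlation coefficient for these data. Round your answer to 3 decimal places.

n = 4, ΣX = 91.6, ΣY = 76.7, ΣX² = 2625.4, ΣY² = 1569.91, ΣXY = 1957.27
nΣXY − ΣXΣY = 7829.08 − 7025.72 = 803.36
nΣX² − (ΣX)² = 10501.6 − 8390.56 = 2111.04; nΣY² − (ΣY)² = 6279.64 − 5882.89 = 396.75
r = 803.36 / √(2111.04 × 396.75) = 803.36 / 915.1804 ≈ 0.878

0.878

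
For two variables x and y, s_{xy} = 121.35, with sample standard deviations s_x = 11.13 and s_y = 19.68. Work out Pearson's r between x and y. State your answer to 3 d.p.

0.554

r = Cov(x,y) / (s_x · s_y) = 121.35 / (11.13 × 19.68)
  = 121.35 / 219.0384 ≈ 0.554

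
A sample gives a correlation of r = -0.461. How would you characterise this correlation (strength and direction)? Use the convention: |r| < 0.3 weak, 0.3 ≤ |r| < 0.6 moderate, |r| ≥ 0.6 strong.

r = -0.461 < 0 so the relationship is negative.
|r| = 0.461, which falls in the moderate range.

moderate negative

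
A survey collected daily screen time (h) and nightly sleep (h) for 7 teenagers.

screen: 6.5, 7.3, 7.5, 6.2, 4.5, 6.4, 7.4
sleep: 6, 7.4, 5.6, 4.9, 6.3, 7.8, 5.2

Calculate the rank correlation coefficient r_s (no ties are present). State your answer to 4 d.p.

-0.1786

Rank screen: 4, 5, 7, 2, 1, 3, 6
Rank sleep: 4, 6, 3, 1, 5, 7, 2
d = rank(screen) − rank(sleep): 0, -1, 4, 1, -4, -4, 4; Σd² = 66
ρ = 1 − 6Σd² / [n(n²−1)] = 1 − 6×66 / (7×48) = 1 − 396/336 ≈ -0.1786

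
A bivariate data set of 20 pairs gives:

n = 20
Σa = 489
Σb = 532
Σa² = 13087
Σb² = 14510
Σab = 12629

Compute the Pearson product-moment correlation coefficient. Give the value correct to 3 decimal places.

r = (nΣab − ΣaΣb) / √[(nΣa² − (Σa)²)(nΣb² − (Σb)²)]
Numerator: 20×12629 − 489×532 = -7568
Denominator: √[(261740 − 239121)(290200 − 283024)] = √[22619 × 7176] = 12740.2490
r = -7568 / 12740.2490 ≈ -0.594

-0.594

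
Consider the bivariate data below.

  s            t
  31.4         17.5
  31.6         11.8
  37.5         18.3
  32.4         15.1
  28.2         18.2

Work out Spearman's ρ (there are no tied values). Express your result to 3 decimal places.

Rank s: 2, 3, 5, 4, 1
Rank t: 3, 1, 5, 2, 4
d = rank(s) − rank(t): -1, 2, 0, 2, -3; Σd² = 18
ρ = 1 − 6Σd² / [n(n²−1)] = 1 − 6×18 / (5×24) = 1 − 108/120 ≈ 0.100

0.100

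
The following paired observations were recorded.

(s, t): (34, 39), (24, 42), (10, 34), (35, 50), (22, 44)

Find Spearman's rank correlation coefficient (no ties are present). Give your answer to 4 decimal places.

Rank s: 4, 3, 1, 5, 2
Rank t: 2, 3, 1, 5, 4
d = rank(s) − rank(t): 2, 0, 0, 0, -2; Σd² = 8
ρ = 1 − 6Σd² / [n(n²−1)] = 1 − 6×8 / (5×24) = 1 − 48/120 ≈ 0.6000

0.6000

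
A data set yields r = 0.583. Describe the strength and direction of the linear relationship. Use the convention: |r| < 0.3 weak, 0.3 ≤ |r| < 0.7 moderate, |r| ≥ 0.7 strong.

r = 0.583 > 0 so the relationship is positive.
|r| = 0.583, which falls in the moderate range.

moderate positive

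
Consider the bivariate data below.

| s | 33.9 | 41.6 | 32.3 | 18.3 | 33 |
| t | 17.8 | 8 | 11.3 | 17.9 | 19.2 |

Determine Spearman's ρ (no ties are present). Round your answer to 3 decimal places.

Rank s: 4, 5, 2, 1, 3
Rank t: 3, 1, 2, 4, 5
d = rank(s) − rank(t): 1, 4, 0, -3, -2; Σd² = 30
ρ = 1 − 6Σd² / [n(n²−1)] = 1 − 6×30 / (5×24) = 1 − 180/120 ≈ -0.500

-0.500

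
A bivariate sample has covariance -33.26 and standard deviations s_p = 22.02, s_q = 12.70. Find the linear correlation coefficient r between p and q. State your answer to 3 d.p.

r = Cov(p,q) / (s_p · s_q) = -33.26 / (22.02 × 12.70)
  = -33.26 / 279.6540 ≈ -0.119

-0.119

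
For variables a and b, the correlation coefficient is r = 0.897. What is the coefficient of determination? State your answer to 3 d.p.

0.805

r² = (0.897)² = 0.805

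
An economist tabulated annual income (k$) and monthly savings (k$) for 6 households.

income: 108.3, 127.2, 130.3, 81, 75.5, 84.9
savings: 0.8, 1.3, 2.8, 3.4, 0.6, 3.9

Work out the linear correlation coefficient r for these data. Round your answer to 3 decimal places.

n = 6, Σx = 607.2, Σy = 12.8, Σx² = 64356.08, Σy² = 37.3, Σxy = 1268.65
nΣxy − ΣxΣy = 7611.9 − 7772.16 = -160.26
nΣx² − (Σx)² = 386136.48 − 368691.84 = 17444.64; nΣy² − (Σy)² = 223.8 − 163.84 = 59.96
r = -160.26 / √(17444.64 × 59.96) = -160.26 / 1022.7319 ≈ -0.157

-0.157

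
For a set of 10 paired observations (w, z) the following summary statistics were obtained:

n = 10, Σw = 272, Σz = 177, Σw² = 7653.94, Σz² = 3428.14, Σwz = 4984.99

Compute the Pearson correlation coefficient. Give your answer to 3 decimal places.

r = (nΣwz − ΣwΣz) / √[(nΣw² − (Σw)²)(nΣz² − (Σz)²)]
Numerator: 10×4984.99 − 272×177 = 1705.9
Denominator: √[(76539.4 − 73984)(34281.4 − 31329)] = √[2555.4 × 2952.4] = 2746.7368
r = 1705.9 / 2746.7368 ≈ 0.621

0.621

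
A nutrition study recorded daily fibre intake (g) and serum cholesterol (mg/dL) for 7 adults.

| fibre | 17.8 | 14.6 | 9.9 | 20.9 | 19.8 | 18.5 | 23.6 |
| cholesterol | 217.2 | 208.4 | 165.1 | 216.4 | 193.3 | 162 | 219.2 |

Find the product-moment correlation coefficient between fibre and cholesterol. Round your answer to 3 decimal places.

0.561

n = 7, Σx = 125.1, Σy = 1381.6, Σx² = 2356.07, Σy² = 276350.9, Σxy = 25063.51
nΣxy − ΣxΣy = 175444.57 − 172838.16 = 2606.41
nΣx² − (Σx)² = 16492.49 − 15650.01 = 842.48; nΣy² − (Σy)² = 1934456.3 − 1908818.56 = 25637.74
r = 2606.41 / √(842.48 × 25637.74) = 2606.41 / 4647.5029 ≈ 0.561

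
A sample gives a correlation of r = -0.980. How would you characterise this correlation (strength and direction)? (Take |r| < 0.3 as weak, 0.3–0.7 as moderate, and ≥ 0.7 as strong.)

r = -0.980 < 0 so the relationship is negative.
|r| = 0.980, which falls in the strong range.

strong negative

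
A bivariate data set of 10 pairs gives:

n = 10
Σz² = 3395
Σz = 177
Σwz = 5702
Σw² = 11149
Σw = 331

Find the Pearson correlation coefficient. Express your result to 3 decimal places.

-0.697

r = (nΣwz − ΣwΣz) / √[(nΣw² − (Σw)²)(nΣz² − (Σz)²)]
Numerator: 10×5702 − 331×177 = -1567
Denominator: √[(111490 − 109561)(33950 − 31329)] = √[1929 × 2621] = 2248.5349
r = -1567 / 2248.5349 ≈ -0.697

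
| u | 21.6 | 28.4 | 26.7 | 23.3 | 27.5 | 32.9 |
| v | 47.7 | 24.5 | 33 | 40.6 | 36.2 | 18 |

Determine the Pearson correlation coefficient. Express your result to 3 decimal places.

-0.957

n = 6, Σu = 160.4, Σv = 200, Σu² = 4367.56, Σv² = 7247.34, Σuv = 5140.9
nΣuv − ΣuΣv = 30845.4 − 32080 = -1234.6
nΣu² − (Σu)² = 26205.36 − 25728.16 = 477.2; nΣv² − (Σv)² = 43484.04 − 40000 = 3484.04
r = -1234.6 / √(477.2 × 3484.04) = -1234.6 / 1289.4122 ≈ -0.957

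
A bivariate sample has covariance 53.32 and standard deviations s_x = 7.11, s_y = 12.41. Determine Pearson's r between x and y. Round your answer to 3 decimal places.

0.604

r = Cov(x,y) / (s_x · s_y) = 53.32 / (7.11 × 12.41)
  = 53.32 / 88.2351 ≈ 0.604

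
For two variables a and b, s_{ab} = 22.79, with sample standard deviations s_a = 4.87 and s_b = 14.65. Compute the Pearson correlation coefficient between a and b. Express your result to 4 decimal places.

0.3194

r = Cov(a,b) / (s_a · s_b) = 22.79 / (4.87 × 14.65)
  = 22.79 / 71.3455 ≈ 0.3194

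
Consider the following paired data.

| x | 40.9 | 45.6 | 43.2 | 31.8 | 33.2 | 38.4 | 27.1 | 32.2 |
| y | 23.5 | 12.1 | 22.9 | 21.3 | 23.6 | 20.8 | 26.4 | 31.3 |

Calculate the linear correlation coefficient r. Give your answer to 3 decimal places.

-0.666

n = 8, Σx = 292.4, Σy = 181.9, Σx² = 10977.7, Σy² = 4343.01, Σxy = 6485.07
nΣxy − ΣxΣy = 51880.56 − 53187.56 = -1307
nΣx² − (Σx)² = 87821.6 − 85497.76 = 2323.84; nΣy² − (Σy)² = 34744.08 − 33087.61 = 1656.47
r = -1307 / √(2323.84 × 1656.47) = -1307 / 1961.9815 ≈ -0.666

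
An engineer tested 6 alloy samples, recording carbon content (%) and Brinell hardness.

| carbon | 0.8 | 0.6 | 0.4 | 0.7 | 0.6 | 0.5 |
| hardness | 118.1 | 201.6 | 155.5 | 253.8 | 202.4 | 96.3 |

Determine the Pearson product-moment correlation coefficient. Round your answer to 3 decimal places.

0.198

n = 6, Σx = 3.6, Σy = 1027.7, Σx² = 2.26, Σy² = 193424.31, Σxy = 624.89
nΣxy − ΣxΣy = 3749.34 − 3699.72 = 49.62
nΣx² − (Σx)² = 13.56 − 12.96 = 0.6; nΣy² − (Σy)² = 1160545.86 − 1056167.29 = 104378.57
r = 49.62 / √(0.6 × 104378.57) = 49.62 / 250.2542 ≈ 0.198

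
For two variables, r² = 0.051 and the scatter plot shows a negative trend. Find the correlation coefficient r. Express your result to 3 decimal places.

-0.226

|r| = √0.051 = 0.226
The association is negative, so r = −0.226.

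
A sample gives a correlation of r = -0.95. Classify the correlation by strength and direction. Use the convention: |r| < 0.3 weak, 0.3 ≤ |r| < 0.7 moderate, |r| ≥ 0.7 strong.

r = -0.95 < 0 so the relationship is negative.
|r| = 0.95, which falls in the strong range.

strong negative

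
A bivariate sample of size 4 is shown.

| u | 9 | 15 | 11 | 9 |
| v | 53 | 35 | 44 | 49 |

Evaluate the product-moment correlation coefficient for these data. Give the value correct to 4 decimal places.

n = 4, Σu = 44, Σv = 181, Σu² = 508, Σv² = 8371, Σuv = 1927
nΣuv − ΣuΣv = 7708 − 7964 = -256
nΣu² − (Σu)² = 2032 − 1936 = 96; nΣv² − (Σv)² = 33484 − 32761 = 723
r = -256 / √(96 × 723) = -256 / 263.4540 ≈ -0.9717

-0.9717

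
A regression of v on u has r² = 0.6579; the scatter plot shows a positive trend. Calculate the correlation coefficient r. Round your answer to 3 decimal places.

|r| = √0.6579 = 0.811
The association is positive, so r = 0.811.

0.811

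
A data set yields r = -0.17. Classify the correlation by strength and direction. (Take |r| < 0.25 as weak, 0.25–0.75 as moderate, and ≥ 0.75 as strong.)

r = -0.17 < 0 so the relationship is negative.
|r| = 0.17, which falls in the weak range.

weak negative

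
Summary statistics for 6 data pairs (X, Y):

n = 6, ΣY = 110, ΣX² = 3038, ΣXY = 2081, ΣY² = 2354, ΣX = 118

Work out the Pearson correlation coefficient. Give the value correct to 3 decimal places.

-0.167

r = (nΣXY − ΣXΣY) / √[(nΣX² − (ΣX)²)(nΣY² − (ΣY)²)]
Numerator: 6×2081 − 118×110 = -494
Denominator: √[(18228 − 13924)(14124 − 12100)] = √[4304 × 2024] = 2951.4905
r = -494 / 2951.4905 ≈ -0.167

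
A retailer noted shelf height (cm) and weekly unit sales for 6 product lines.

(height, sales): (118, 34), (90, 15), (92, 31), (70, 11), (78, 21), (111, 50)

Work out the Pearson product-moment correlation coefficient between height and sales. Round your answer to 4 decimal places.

n = 6, Σx = 559, Σy = 162, Σx² = 53793, Σy² = 5404, Σxy = 16172
nΣxy − ΣxΣy = 97032 − 90558 = 6474
nΣx² − (Σx)² = 322758 − 312481 = 10277; nΣy² − (Σy)² = 32424 − 26244 = 6180
r = 6474 / √(10277 × 6180) = 6474 / 7969.4329 ≈ 0.8124

0.8124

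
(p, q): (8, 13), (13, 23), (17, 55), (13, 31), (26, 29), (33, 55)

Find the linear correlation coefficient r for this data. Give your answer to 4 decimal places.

n = 6, Σp = 110, Σq = 206, Σp² = 2456, Σq² = 8550, Σpq = 4310
nΣpq − ΣpΣq = 25860 − 22660 = 3200
nΣp² − (Σp)² = 14736 − 12100 = 2636; nΣq² − (Σq)² = 51300 − 42436 = 8864
r = 3200 / √(2636 × 8864) = 3200 / 4833.7877 ≈ 0.6620

0.6620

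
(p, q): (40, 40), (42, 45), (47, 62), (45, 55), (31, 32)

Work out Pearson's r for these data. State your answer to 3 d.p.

0.938

n = 5, Σp = 205, Σq = 234, Σp² = 8559, Σq² = 11518, Σpq = 9871
nΣpq − ΣpΣq = 49355 − 47970 = 1385
nΣp² − (Σp)² = 42795 − 42025 = 770; nΣq² − (Σq)² = 57590 − 54756 = 2834
r = 1385 / √(770 × 2834) = 1385 / 1477.2204 ≈ 0.938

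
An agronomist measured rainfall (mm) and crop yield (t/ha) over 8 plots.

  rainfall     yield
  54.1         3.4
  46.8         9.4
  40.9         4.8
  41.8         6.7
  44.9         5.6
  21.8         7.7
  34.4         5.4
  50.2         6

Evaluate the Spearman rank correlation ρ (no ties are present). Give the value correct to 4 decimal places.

Rank rainfall: 8, 6, 3, 4, 5, 1, 2, 7
Rank yield: 1, 8, 2, 6, 4, 7, 3, 5
d = rank(rainfall) − rank(yield): 7, -2, 1, -2, 1, -6, -1, 2; Σd² = 100
ρ = 1 − 6Σd² / [n(n²−1)] = 1 − 6×100 / (8×63) = 1 − 600/504 ≈ -0.1905

-0.1905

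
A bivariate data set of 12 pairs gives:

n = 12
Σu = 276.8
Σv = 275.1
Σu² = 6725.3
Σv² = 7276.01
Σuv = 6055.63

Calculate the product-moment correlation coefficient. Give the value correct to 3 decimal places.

r = (nΣuv − ΣuΣv) / √[(nΣu² − (Σu)²)(nΣv² − (Σv)²)]
Numerator: 12×6055.63 − 276.8×275.1 = -3480.12
Denominator: √[(80703.6 − 76618.24)(87312.12 − 75680.01)] = √[4085.36 × 11632.11] = 6893.5736
r = -3480.12 / 6893.5736 ≈ -0.505

-0.505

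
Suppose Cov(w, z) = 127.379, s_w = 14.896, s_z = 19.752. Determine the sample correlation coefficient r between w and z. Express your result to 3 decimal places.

r = Cov(w,z) / (s_w · s_z) = 127.379 / (14.896 × 19.752)
  = 127.379 / 294.2258 ≈ 0.433

0.433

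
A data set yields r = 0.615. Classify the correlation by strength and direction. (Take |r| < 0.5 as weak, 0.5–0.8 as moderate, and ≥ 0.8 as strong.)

r = 0.615 > 0 so the relationship is positive.
|r| = 0.615, which falls in the moderate range.

moderate positive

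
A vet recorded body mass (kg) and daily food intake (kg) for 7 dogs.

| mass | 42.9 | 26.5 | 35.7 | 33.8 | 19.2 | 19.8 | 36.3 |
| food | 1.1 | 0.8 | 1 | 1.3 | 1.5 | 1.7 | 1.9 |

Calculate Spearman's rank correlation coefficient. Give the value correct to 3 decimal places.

Rank mass: 7, 3, 5, 4, 1, 2, 6
Rank food: 3, 1, 2, 4, 5, 6, 7
d = rank(mass) − rank(food): 4, 2, 3, 0, -4, -4, -1; Σd² = 62
ρ = 1 − 6Σd² / [n(n²−1)] = 1 − 6×62 / (7×48) = 1 − 372/336 ≈ -0.107

-0.107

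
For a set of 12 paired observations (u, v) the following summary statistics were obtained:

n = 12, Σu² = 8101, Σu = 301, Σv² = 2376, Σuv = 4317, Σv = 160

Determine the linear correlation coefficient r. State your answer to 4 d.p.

r = (nΣuv − ΣuΣv) / √[(nΣu² − (Σu)²)(nΣv² − (Σv)²)]
Numerator: 12×4317 − 301×160 = 3644
Denominator: √[(97212 − 90601)(28512 − 25600)] = √[6611 × 2912] = 4387.6226
r = 3644 / 4387.6226 ≈ 0.8305

0.8305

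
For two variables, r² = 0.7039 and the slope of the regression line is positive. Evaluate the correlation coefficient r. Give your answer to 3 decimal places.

|r| = √0.7039 = 0.839
The association is positive, so r = 0.839.

0.839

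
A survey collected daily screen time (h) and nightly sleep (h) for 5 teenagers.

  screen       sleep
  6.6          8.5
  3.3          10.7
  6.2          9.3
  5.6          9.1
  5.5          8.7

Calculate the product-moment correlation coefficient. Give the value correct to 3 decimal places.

-0.903

n = 5, Σx = 27.2, Σy = 46.3, Σx² = 154.5, Σy² = 431.73, Σxy = 247.88
nΣxy − ΣxΣy = 1239.4 − 1259.36 = -19.96
nΣx² − (Σx)² = 772.5 − 739.84 = 32.66; nΣy² − (Σy)² = 2158.65 − 2143.69 = 14.96
r = -19.96 / √(32.66 × 14.96) = -19.96 / 22.1042 ≈ -0.903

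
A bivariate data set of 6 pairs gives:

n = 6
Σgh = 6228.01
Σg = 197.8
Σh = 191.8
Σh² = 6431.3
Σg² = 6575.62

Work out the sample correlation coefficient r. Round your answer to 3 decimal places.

-0.741

r = (nΣgh − ΣgΣh) / √[(nΣg² − (Σg)²)(nΣh² − (Σh)²)]
Numerator: 6×6228.01 − 197.8×191.8 = -569.98
Denominator: √[(39453.72 − 39124.84)(38587.8 − 36787.24)] = √[328.88 × 1800.56] = 769.5246
r = -569.98 / 769.5246 ≈ -0.741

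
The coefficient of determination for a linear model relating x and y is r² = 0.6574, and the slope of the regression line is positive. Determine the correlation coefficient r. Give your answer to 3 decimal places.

|r| = √0.6574 = 0.811
The association is positive, so r = 0.811.

0.811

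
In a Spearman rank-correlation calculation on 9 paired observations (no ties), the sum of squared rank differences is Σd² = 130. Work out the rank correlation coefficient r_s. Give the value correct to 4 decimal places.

ρ = 1 − 6Σd² / [n(n²−1)] = 1 − 6×130 / (9×80)
  = 1 − 780/720 = 1 − 1.08333 ≈ -0.0833

-0.0833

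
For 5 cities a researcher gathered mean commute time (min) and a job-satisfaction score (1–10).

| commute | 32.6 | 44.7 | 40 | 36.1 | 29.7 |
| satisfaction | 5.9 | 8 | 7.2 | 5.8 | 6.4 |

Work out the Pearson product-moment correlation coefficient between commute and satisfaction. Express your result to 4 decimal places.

0.8114

n = 5, Σx = 183.1, Σy = 33.3, Σx² = 6846.15, Σy² = 225.25, Σxy = 1237.4
nΣxy − ΣxΣy = 6187 − 6097.23 = 89.77
nΣx² − (Σx)² = 34230.75 − 33525.61 = 705.14; nΣy² − (Σy)² = 1126.25 − 1108.89 = 17.36
r = 89.77 / √(705.14 × 17.36) = 89.77 / 110.6401 ≈ 0.8114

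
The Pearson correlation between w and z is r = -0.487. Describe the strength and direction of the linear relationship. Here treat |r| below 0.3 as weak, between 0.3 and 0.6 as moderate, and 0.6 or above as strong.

moderate negative

r = -0.487 < 0 so the relationship is negative.
|r| = 0.487, which falls in the moderate range.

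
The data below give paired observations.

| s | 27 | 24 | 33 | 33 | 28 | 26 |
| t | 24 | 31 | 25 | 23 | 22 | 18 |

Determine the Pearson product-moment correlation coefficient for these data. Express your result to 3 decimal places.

n = 6, Σs = 171, Σt = 143, Σs² = 4943, Σt² = 3499, Σst = 4060
nΣst − ΣsΣt = 24360 − 24453 = -93
nΣs² − (Σs)² = 29658 − 29241 = 417; nΣt² − (Σt)² = 20994 − 20449 = 545
r = -93 / √(417 × 545) = -93 / 476.7232 ≈ -0.195

-0.195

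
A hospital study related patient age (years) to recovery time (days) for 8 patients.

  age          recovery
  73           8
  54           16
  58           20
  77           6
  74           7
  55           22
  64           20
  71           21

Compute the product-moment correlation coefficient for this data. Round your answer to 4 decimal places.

n = 8, Σx = 526, Σy = 120, Σx² = 35176, Σy² = 2130, Σxy = 7569
nΣxy − ΣxΣy = 60552 − 63120 = -2568
nΣx² − (Σx)² = 281408 − 276676 = 4732; nΣy² − (Σy)² = 17040 − 14400 = 2640
r = -2568 / √(4732 × 2640) = -2568 / 3534.4703 ≈ -0.7266

-0.7266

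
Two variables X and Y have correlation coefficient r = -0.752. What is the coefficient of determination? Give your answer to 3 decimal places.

0.566

r² = (-0.752)² = 0.566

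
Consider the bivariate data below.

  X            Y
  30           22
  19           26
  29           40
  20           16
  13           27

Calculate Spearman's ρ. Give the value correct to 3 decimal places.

-0.200

Rank X: 5, 2, 4, 3, 1
Rank Y: 2, 3, 5, 1, 4
d = rank(X) − rank(Y): 3, -1, -1, 2, -3; Σd² = 24
ρ = 1 − 6Σd² / [n(n²−1)] = 1 − 6×24 / (5×24) = 1 − 144/120 ≈ -0.200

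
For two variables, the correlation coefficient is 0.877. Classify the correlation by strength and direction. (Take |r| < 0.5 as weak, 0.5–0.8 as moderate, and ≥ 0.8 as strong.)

r = 0.877 > 0 so the relationship is positive.
|r| = 0.877, which falls in the strong range.

strong positive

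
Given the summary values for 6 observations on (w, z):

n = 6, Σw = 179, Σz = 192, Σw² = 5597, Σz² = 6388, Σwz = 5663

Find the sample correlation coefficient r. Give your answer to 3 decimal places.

r = (nΣwz − ΣwΣz) / √[(nΣw² − (Σw)²)(nΣz² − (Σz)²)]
Numerator: 6×5663 − 179×192 = -390
Denominator: √[(33582 − 32041)(38328 − 36864)] = √[1541 × 1464] = 1502.0067
r = -390 / 1502.0067 ≈ -0.260

-0.260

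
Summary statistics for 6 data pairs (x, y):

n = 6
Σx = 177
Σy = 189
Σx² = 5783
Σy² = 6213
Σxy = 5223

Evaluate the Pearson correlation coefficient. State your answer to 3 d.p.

r = (nΣxy − ΣxΣy) / √[(nΣx² − (Σx)²)(nΣy² − (Σy)²)]
Numerator: 6×5223 − 177×189 = -2115
Denominator: √[(34698 − 31329)(37278 − 35721)] = √[3369 × 1557] = 2290.3129
r = -2115 / 2290.3129 ≈ -0.923

-0.923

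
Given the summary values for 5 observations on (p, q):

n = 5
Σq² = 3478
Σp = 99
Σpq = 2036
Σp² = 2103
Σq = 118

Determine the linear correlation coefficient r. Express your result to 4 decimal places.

r = (nΣpq − ΣpΣq) / √[(nΣp² − (Σp)²)(nΣq² − (Σq)²)]
Numerator: 5×2036 − 99×118 = -1502
Denominator: √[(10515 − 9801)(17390 − 13924)] = √[714 × 3466] = 1573.1256
r = -1502 / 1573.1256 ≈ -0.9548

-0.9548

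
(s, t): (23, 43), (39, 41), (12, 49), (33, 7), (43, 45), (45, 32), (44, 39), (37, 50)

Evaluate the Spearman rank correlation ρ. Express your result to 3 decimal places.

-0.405

Rank s: 2, 5, 1, 3, 6, 8, 7, 4
Rank t: 5, 4, 7, 1, 6, 2, 3, 8
d = rank(s) − rank(t): -3, 1, -6, 2, 0, 6, 4, -4; Σd² = 118
ρ = 1 − 6Σd² / [n(n²−1)] = 1 − 6×118 / (8×63) = 1 − 708/504 ≈ -0.405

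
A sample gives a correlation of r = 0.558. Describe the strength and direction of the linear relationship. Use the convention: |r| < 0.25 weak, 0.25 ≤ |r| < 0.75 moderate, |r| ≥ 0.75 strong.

moderate positive

r = 0.558 > 0 so the relationship is positive.
|r| = 0.558, which falls in the moderate range.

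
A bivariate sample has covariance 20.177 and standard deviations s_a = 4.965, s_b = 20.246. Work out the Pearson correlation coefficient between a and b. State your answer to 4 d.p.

0.2007

r = Cov(a,b) / (s_a · s_b) = 20.177 / (4.965 × 20.246)
  = 20.177 / 100.5214 ≈ 0.2007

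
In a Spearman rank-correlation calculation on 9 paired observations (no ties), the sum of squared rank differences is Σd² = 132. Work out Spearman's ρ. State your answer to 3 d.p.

ρ = 1 − 6Σd² / [n(n²−1)] = 1 − 6×132 / (9×80)
  = 1 − 792/720 = 1 − 1.1000 ≈ -0.100

-0.100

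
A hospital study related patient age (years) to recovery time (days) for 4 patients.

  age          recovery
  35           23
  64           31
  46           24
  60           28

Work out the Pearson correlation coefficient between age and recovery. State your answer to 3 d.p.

0.952

n = 4, Σx = 205, Σy = 106, Σx² = 11037, Σy² = 2850, Σxy = 5573
nΣxy − ΣxΣy = 22292 − 21730 = 562
nΣx² − (Σx)² = 44148 − 42025 = 2123; nΣy² − (Σy)² = 11400 − 11236 = 164
r = 562 / √(2123 × 164) = 562 / 590.0610 ≈ 0.952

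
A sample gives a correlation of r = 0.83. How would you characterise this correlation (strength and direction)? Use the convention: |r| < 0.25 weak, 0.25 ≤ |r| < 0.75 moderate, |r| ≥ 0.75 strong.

r = 0.83 > 0 so the relationship is positive.
|r| = 0.83, which falls in the strong range.

strong positive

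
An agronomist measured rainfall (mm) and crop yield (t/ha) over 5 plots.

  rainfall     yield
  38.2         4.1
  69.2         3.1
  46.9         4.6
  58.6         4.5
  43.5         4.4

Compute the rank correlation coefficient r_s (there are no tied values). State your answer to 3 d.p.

-0.100

Rank rainfall: 1, 5, 3, 4, 2
Rank yield: 2, 1, 5, 4, 3
d = rank(rainfall) − rank(yield): -1, 4, -2, 0, -1; Σd² = 22
ρ = 1 − 6Σd² / [n(n²−1)] = 1 − 6×22 / (5×24) = 1 − 132/120 ≈ -0.100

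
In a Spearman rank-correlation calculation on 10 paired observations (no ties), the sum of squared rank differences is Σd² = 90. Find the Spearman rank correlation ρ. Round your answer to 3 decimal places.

ρ = 1 − 6Σd² / [n(n²−1)] = 1 − 6×90 / (10×99)
  = 1 − 540/990 = 1 − 0.5455 ≈ 0.455

0.455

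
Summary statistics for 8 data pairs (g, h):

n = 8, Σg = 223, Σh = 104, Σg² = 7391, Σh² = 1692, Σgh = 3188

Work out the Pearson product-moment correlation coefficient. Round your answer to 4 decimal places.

0.4573

r = (nΣgh − ΣgΣh) / √[(nΣg² − (Σg)²)(nΣh² − (Σh)²)]
Numerator: 8×3188 − 223×104 = 2312
Denominator: √[(59128 − 49729)(13536 − 10816)] = √[9399 × 2720] = 5056.2120
r = 2312 / 5056.2120 ≈ 0.4573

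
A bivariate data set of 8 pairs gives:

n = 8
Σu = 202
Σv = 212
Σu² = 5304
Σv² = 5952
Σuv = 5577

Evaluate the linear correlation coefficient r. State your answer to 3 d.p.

r = (nΣuv − ΣuΣv) / √[(nΣu² − (Σu)²)(nΣv² − (Σv)²)]
Numerator: 8×5577 − 202×212 = 1792
Denominator: √[(42432 − 40804)(47616 − 44944)] = √[1628 × 2672] = 2085.6692
r = 1792 / 2085.6692 ≈ 0.859

0.859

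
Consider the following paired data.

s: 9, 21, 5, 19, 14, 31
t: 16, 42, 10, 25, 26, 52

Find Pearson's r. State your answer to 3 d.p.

n = 6, Σs = 99, Σt = 171, Σs² = 2065, Σt² = 6125, Σst = 3527
nΣst − ΣsΣt = 21162 − 16929 = 4233
nΣs² − (Σs)² = 12390 − 9801 = 2589; nΣt² − (Σt)² = 36750 − 29241 = 7509
r = 4233 / √(2589 × 7509) = 4233 / 4409.1724 ≈ 0.960

0.960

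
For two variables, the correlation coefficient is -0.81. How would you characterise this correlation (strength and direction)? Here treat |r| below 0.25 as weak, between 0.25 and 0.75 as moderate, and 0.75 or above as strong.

r = -0.81 < 0 so the relationship is negative.
|r| = 0.81, which falls in the strong range.

strong negative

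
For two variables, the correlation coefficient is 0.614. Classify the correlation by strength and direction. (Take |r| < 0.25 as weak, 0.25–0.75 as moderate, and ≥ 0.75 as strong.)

r = 0.614 > 0 so the relationship is positive.
|r| = 0.614, which falls in the moderate range.

moderate positive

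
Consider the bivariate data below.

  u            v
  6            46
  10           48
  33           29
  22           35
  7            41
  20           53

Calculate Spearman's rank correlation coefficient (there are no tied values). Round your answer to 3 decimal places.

Rank u: 1, 3, 6, 5, 2, 4
Rank v: 4, 5, 1, 2, 3, 6
d = rank(u) − rank(v): -3, -2, 5, 3, -1, -2; Σd² = 52
ρ = 1 − 6Σd² / [n(n²−1)] = 1 − 6×52 / (6×35) = 1 − 312/210 ≈ -0.486

-0.486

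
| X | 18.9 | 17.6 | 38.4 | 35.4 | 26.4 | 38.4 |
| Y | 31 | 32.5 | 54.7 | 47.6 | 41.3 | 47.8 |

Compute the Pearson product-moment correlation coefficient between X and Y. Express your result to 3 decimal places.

n = 6, ΣX = 175.1, ΣY = 254.9, ΣX² = 5566.21, ΣY² = 11265.63, ΣXY = 7869.26
nΣXY − ΣXΣY = 47215.56 − 44632.99 = 2582.57
nΣX² − (ΣX)² = 33397.26 − 30660.01 = 2737.25; nΣY² − (ΣY)² = 67593.78 − 64974.01 = 2619.77
r = 2582.57 / √(2737.25 × 2619.77) = 2582.57 / 2677.8658 ≈ 0.964

0.964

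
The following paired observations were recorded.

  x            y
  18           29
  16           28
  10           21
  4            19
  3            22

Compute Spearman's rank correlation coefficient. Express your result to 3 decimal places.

0.700

Rank x: 5, 4, 3, 2, 1
Rank y: 5, 4, 2, 1, 3
d = rank(x) − rank(y): 0, 0, 1, 1, -2; Σd² = 6
ρ = 1 − 6Σd² / [n(n²−1)] = 1 − 6×6 / (5×24) = 1 − 36/120 ≈ 0.700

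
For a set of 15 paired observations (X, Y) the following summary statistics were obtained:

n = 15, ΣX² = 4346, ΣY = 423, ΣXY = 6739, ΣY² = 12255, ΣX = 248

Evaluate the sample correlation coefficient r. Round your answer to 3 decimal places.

-0.899

r = (nΣXY − ΣXΣY) / √[(nΣX² − (ΣX)²)(nΣY² − (ΣY)²)]
Numerator: 15×6739 − 248×423 = -3819
Denominator: √[(65190 − 61504)(183825 − 178929)] = √[3686 × 4896] = 4248.1356
r = -3819 / 4248.1356 ≈ -0.899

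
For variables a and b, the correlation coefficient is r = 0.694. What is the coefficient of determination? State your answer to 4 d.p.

r² = (0.694)² = 0.4816

0.4816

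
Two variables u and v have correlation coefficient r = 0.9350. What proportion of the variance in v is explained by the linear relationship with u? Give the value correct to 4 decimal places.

r² = (0.9350)² = 0.8742

0.8742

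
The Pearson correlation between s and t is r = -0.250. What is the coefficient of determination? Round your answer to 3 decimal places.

0.063

r² = (-0.250)² = 0.063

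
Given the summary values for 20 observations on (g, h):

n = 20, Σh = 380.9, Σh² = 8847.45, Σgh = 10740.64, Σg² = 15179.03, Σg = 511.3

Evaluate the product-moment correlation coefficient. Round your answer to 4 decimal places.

0.5473

r = (nΣgh − ΣgΣh) / √[(nΣg² − (Σg)²)(nΣh² − (Σh)²)]
Numerator: 20×10740.64 − 511.3×380.9 = 20058.63
Denominator: √[(303580.6 − 261427.69)(176949 − 145084.81)] = √[42152.91 × 31864.19] = 36649.2610
r = 20058.63 / 36649.2610 ≈ 0.5473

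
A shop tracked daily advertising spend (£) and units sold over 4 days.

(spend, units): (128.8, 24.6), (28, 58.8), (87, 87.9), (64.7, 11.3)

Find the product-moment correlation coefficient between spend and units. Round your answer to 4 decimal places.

-0.2036

n = 4, Σx = 308.5, Σy = 182.6, Σx² = 29128.53, Σy² = 11916.7, Σxy = 13193.29
nΣxy − ΣxΣy = 52773.16 − 56332.1 = -3558.94
nΣx² − (Σx)² = 116514.12 − 95172.25 = 21341.87; nΣy² − (Σy)² = 47666.8 − 33342.76 = 14324.04
r = -3558.94 / √(21341.87 × 14324.04) = -3558.94 / 17484.3301 ≈ -0.2036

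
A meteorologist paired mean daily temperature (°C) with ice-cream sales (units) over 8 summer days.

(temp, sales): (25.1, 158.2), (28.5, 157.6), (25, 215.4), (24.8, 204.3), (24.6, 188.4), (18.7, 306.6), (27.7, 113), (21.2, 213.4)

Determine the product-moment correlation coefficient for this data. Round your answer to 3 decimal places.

n = 8, Σx = 195.6, Σy = 1556.9, Σx² = 4853.88, Σy² = 325807.33, Σxy = 36936.3
nΣxy − ΣxΣy = 295490.4 − 304529.64 = -9039.24
nΣx² − (Σx)² = 38831.04 − 38259.36 = 571.68; nΣy² − (Σy)² = 2606458.64 − 2423937.61 = 182521.03
r = -9039.24 / √(571.68 × 182521.03) = -9039.24 / 10214.8726 ≈ -0.885

-0.885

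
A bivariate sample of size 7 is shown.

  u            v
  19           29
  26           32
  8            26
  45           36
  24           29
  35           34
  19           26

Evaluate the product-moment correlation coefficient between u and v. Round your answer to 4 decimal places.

0.9385

n = 7, Σu = 176, Σv = 212, Σu² = 5288, Σv² = 6510, Σuv = 5591
nΣuv − ΣuΣv = 39137 − 37312 = 1825
nΣu² − (Σu)² = 37016 − 30976 = 6040; nΣv² − (Σv)² = 45570 − 44944 = 626
r = 1825 / √(6040 × 626) = 1825 / 1944.4897 ≈ 0.9385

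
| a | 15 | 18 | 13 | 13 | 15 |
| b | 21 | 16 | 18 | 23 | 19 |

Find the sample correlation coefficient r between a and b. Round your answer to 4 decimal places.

n = 5, Σa = 74, Σb = 97, Σa² = 1112, Σb² = 1911, Σab = 1421
nΣab − ΣaΣb = 7105 − 7178 = -73
nΣa² − (Σa)² = 5560 − 5476 = 84; nΣb² − (Σb)² = 9555 − 9409 = 146
r = -73 / √(84 × 146) = -73 / 110.7429 ≈ -0.6592

-0.6592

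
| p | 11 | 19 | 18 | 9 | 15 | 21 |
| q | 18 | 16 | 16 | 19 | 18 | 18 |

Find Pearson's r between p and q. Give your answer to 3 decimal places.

-0.640

n = 6, Σp = 93, Σq = 105, Σp² = 1553, Σq² = 1845, Σpq = 1609
nΣpq − ΣpΣq = 9654 − 9765 = -111
nΣp² − (Σp)² = 9318 − 8649 = 669; nΣq² − (Σq)² = 11070 − 11025 = 45
r = -111 / √(669 × 45) = -111 / 173.5079 ≈ -0.640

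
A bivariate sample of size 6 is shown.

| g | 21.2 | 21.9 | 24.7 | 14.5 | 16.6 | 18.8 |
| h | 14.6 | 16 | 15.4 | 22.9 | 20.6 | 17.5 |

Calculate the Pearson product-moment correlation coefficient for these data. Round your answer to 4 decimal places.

-0.9158

n = 6, Σg = 117.7, Σh = 107, Σg² = 2378.39, Σh² = 1961.34, Σgh = 2043.31
nΣgh − ΣgΣh = 12259.86 − 12593.9 = -334.04
nΣg² − (Σg)² = 14270.34 − 13853.29 = 417.05; nΣh² − (Σh)² = 11768.04 − 11449 = 319.04
r = -334.04 / √(417.05 × 319.04) = -334.04 / 364.7679 ≈ -0.9158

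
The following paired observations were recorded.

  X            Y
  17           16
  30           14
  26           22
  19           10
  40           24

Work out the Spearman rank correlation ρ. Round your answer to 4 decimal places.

0.5000

Rank X: 1, 4, 3, 2, 5
Rank Y: 3, 2, 4, 1, 5
d = rank(X) − rank(Y): -2, 2, -1, 1, 0; Σd² = 10
ρ = 1 − 6Σd² / [n(n²−1)] = 1 − 6×10 / (5×24) = 1 − 60/120 ≈ 0.5000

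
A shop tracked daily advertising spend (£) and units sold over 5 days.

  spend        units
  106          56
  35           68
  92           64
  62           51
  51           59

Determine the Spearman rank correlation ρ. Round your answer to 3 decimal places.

-0.500

Rank spend: 5, 1, 4, 3, 2
Rank units: 2, 5, 4, 1, 3
d = rank(spend) − rank(units): 3, -4, 0, 2, -1; Σd² = 30
ρ = 1 − 6Σd² / [n(n²−1)] = 1 − 6×30 / (5×24) = 1 − 180/120 ≈ -0.500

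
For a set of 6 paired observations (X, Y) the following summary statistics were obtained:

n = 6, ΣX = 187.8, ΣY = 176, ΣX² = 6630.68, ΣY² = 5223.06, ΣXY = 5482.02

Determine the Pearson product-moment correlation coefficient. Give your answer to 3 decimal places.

r = (nΣXY − ΣXΣY) / √[(nΣX² − (ΣX)²)(nΣY² − (ΣY)²)]
Numerator: 6×5482.02 − 187.8×176 = -160.68
Denominator: √[(39784.08 − 35268.84)(31338.36 − 30976)] = √[4515.24 × 362.36] = 1279.1178
r = -160.68 / 1279.1178 ≈ -0.126

-0.126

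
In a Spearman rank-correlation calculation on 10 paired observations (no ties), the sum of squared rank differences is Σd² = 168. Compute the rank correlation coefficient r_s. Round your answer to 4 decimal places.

-0.0182

ρ = 1 − 6Σd² / [n(n²−1)] = 1 − 6×168 / (10×99)
  = 1 − 1008/990 = 1 − 1.01818 ≈ -0.0182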